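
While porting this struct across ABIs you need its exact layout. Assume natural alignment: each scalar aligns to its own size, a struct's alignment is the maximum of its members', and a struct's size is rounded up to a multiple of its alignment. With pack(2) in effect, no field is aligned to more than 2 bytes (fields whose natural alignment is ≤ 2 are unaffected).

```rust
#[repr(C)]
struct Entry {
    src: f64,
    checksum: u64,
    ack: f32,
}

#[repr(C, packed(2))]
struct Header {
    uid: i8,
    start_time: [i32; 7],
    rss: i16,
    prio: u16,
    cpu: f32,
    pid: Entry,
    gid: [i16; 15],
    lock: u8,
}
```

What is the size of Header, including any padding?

94 bytes

Entry: @0: src [8B, align 8] → 8; @8: checksum [8B, align 8] → 16; @16: ack [4B, align 4] → 20; +4 tail pad (align 8); size 24, align 8
@0: uid [1B, align 1] → 1
+1 pad (align 2)
@2: start_time [28B, align 2] → 30
@30: rss [2B, align 2] → 32
@32: prio [2B, align 2] → 34
@34: cpu [4B, align 2] → 38
@38: pid [24B, align 2] → 62
@62: gid [30B, align 2] → 92
@92: lock [1B, align 1] → 93
+1 tail pad (align 2)
size 94, align 2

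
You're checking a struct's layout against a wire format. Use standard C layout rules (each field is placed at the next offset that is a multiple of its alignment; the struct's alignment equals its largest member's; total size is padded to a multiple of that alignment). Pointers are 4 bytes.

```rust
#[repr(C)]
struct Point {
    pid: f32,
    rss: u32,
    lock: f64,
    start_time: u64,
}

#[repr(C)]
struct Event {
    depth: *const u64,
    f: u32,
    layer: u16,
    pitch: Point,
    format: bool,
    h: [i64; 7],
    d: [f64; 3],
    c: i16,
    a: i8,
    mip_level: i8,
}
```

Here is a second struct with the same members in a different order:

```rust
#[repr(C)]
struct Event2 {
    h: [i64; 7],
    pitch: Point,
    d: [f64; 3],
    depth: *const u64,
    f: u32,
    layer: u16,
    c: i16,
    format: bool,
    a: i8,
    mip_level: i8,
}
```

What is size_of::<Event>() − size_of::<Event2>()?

Point: 0..4  pid  (4B, 4-aligned); 4..8  rss  (4B, 4-aligned); 8..16  lock  (8B, 8-aligned); 16..24  start_time  (8B, 8-aligned); sizeof = 24, alignof = 8
0..4  depth  (4B, 4-aligned)
4..8  f  (4B, 4-aligned)
8..10  layer  (2B, 2-aligned)
10..16  -- padding (6B)
16..40  pitch  (24B, 8-aligned)
40..41  format  (1B, 1-aligned)
41..48  -- padding (7B)
48..104  h  (56B, 8-aligned)
104..128  d  (24B, 8-aligned)
128..130  c  (2B, 2-aligned)
130..131  a  (1B, 1-aligned)
131..132  mip_level  (1B, 1-aligned)
132..136  -- tail padding (4B)
sizeof = 136, alignof = 8
— Event2 —
0..56  h  (56B, 8-aligned)
56..80  pitch  (24B, 8-aligned)
80..104  d  (24B, 8-aligned)
104..108  depth  (4B, 4-aligned)
108..112  f  (4B, 4-aligned)
112..114  layer  (2B, 2-aligned)
114..116  c  (2B, 2-aligned)
116..117  format  (1B, 1-aligned)
117..118  a  (1B, 1-aligned)
118..119  mip_level  (1B, 1-aligned)
119..120  -- tail padding (1B)
sizeof = 120, alignof = 8
136 − 120 = 16

16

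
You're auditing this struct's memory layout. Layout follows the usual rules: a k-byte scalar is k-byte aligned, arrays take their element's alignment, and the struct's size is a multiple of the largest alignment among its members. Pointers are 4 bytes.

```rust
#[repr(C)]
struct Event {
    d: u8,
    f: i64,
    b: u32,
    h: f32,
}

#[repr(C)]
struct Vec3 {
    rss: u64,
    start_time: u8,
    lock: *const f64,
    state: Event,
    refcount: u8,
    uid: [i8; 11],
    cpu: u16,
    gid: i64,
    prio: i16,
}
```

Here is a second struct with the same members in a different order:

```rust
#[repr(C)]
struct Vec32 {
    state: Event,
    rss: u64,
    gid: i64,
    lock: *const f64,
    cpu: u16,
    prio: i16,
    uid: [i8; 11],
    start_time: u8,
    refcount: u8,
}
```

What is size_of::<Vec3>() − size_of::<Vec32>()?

8

Event: d at 0 (size 1, align 1) → ends 1; pad 7 to align 8 for f; f at 8 (size 8, align 8) → ends 16; b at 16 (size 4, align 4) → ends 20; h at 20 (size 4, align 4) → ends 24; total 24 bytes, alignment 8
rss at 0 (size 8, align 8) → ends 8
start_time at 8 (size 1, align 1) → ends 9
pad 3 to align 4 for lock
lock at 12 (size 4, align 4) → ends 16
state at 16 (size 24, align 8) → ends 40
refcount at 40 (size 1, align 1) → ends 41
uid at 41 (size 11, align 1) → ends 52
cpu at 52 (size 2, align 2) → ends 54
pad 2 to align 8 for gid
gid at 56 (size 8, align 8) → ends 64
prio at 64 (size 2, align 2) → ends 66
tail pad 6 to reach multiple of 8
total 72 bytes, alignment 8
— Vec32 —
state at 0 (size 24, align 8) → ends 24
rss at 24 (size 8, align 8) → ends 32
gid at 32 (size 8, align 8) → ends 40
lock at 40 (size 4, align 4) → ends 44
cpu at 44 (size 2, align 2) → ends 46
prio at 46 (size 2, align 2) → ends 48
uid at 48 (size 11, align 1) → ends 59
start_time at 59 (size 1, align 1) → ends 60
refcount at 60 (size 1, align 1) → ends 61
tail pad 3 to reach multiple of 8
total 64 bytes, alignment 8
72 − 64 = 8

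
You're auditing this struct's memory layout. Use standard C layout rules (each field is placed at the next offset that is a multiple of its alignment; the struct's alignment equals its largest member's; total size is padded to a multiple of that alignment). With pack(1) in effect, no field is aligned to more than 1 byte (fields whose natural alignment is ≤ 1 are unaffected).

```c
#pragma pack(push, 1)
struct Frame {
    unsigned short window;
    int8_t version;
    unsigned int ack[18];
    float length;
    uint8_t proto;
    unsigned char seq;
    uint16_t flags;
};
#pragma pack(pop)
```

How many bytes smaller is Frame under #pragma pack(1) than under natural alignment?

1

natural layout:
  window at 0 (size 2, align 2) → ends 2
  version at 2 (size 1, align 1) → ends 3
  pad 1 to align 4 for ack
  ack at 4 (size 72, align 4) → ends 76
  length at 76 (size 4, align 4) → ends 80
  proto at 80 (size 1, align 1) → ends 81
  seq at 81 (size 1, align 1) → ends 82
  flags at 82 (size 2, align 2) → ends 84
  total 84 bytes, alignment 4
packed(1) layout:
  window at 0 (size 2, align 1) → ends 2
  version at 2 (size 1, align 1) → ends 3
  ack at 3 (size 72, align 1) → ends 75
  length at 75 (size 4, align 1) → ends 79
  proto at 79 (size 1, align 1) → ends 80
  seq at 80 (size 1, align 1) → ends 81
  flags at 81 (size 2, align 1) → ends 83
  total 83 bytes, alignment 1
84 − 83 = 1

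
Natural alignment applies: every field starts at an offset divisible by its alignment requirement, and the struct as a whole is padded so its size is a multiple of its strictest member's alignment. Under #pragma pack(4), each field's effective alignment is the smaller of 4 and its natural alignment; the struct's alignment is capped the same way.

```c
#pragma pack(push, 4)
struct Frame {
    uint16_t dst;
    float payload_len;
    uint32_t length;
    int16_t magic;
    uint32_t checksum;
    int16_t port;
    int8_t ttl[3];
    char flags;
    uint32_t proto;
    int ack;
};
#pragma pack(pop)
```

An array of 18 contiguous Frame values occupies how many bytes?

648

@0: dst [2B, align 2] → 2
+2 pad (align 4)
@4: payload_len [4B, align 4] → 8
@8: length [4B, align 4] → 12
@12: magic [2B, align 2] → 14
+2 pad (align 4)
@16: checksum [4B, align 4] → 20
@20: port [2B, align 2] → 22
@22: ttl [3B, align 1] → 25
@25: flags [1B, align 1] → 26
+2 pad (align 4)
@28: proto [4B, align 4] → 32
@32: ack [4B, align 4] → 36
size 36, align 4
array of 18: 18 × 36 = 648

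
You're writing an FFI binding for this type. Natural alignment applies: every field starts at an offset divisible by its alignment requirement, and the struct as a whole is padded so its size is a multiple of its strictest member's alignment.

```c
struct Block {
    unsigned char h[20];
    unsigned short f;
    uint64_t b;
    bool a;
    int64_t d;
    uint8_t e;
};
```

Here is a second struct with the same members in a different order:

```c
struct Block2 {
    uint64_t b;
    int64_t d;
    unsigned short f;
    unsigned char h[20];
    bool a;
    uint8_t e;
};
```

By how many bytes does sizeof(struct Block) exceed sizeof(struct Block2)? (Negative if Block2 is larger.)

h at 0 (size 20, align 1) → ends 20
f at 20 (size 2, align 2) → ends 22
pad 2 to align 8 for b
b at 24 (size 8, align 8) → ends 32
a at 32 (size 1, align 1) → ends 33
pad 7 to align 8 for d
d at 40 (size 8, align 8) → ends 48
e at 48 (size 1, align 1) → ends 49
tail pad 7 to reach multiple of 8
total 56 bytes, alignment 8
— Block2 —
b at 0 (size 8, align 8) → ends 8
d at 8 (size 8, align 8) → ends 16
f at 16 (size 2, align 2) → ends 18
h at 18 (size 20, align 1) → ends 38
a at 38 (size 1, align 1) → ends 39
e at 39 (size 1, align 1) → ends 40
total 40 bytes, alignment 8
56 − 40 = 16

16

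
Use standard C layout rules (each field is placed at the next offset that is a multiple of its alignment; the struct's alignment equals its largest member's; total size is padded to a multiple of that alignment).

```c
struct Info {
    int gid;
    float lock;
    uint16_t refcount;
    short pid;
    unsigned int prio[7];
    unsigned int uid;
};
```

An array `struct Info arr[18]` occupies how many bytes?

792

0..4  gid  (4B, 4-aligned)
4..8  lock  (4B, 4-aligned)
8..10  refcount  (2B, 2-aligned)
10..12  pid  (2B, 2-aligned)
12..40  prio  (28B, 4-aligned)
40..44  uid  (4B, 4-aligned)
sizeof = 44, alignof = 4
array of 18: 18 × 44 = 792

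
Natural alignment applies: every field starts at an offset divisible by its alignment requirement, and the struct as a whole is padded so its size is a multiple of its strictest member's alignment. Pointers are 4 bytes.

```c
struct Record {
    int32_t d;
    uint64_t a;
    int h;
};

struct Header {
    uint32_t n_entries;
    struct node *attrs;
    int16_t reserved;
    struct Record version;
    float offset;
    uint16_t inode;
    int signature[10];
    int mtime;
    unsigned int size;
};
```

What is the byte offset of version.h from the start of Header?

Record: d at 0 (size 4, align 4) → ends 4; pad 4 to align 8 for a; a at 8 (size 8, align 8) → ends 16; h at 16 (size 4, align 4) → ends 20; tail pad 4 to reach multiple of 8; total 24 bytes, alignment 8
n_entries at 0 (size 4, align 4) → ends 4
attrs at 4 (size 4, align 4) → ends 8
reserved at 8 (size 2, align 2) → ends 10
pad 6 to align 8 for version
version at 16 (size 24, align 8) → ends 40
within Record: h at 16
16 + 16 = 32

32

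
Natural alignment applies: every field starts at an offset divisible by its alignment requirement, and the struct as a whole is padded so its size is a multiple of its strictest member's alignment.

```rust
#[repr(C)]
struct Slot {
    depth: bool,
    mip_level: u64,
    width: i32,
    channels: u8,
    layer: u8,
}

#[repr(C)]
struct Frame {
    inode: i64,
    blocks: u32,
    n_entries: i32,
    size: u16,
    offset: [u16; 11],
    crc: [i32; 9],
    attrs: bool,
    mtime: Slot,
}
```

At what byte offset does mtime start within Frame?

Slot: depth at 0 (size 1, align 1) → ends 1; pad 7 to align 8 for mip_level; mip_level at 8 (size 8, align 8) → ends 16; width at 16 (size 4, align 4) → ends 20; channels at 20 (size 1, align 1) → ends 21; layer at 21 (size 1, align 1) → ends 22; tail pad 2 to reach multiple of 8; total 24 bytes, alignment 8
inode at 0 (size 8, align 8) → ends 8
blocks at 8 (size 4, align 4) → ends 12
n_entries at 12 (size 4, align 4) → ends 16
size at 16 (size 2, align 2) → ends 18
offset at 18 (size 22, align 2) → ends 40
crc at 40 (size 36, align 4) → ends 76
attrs at 76 (size 1, align 1) → ends 77
pad 3 to align 8 for mtime
mtime at 80 (size 24, align 8) → ends 104

80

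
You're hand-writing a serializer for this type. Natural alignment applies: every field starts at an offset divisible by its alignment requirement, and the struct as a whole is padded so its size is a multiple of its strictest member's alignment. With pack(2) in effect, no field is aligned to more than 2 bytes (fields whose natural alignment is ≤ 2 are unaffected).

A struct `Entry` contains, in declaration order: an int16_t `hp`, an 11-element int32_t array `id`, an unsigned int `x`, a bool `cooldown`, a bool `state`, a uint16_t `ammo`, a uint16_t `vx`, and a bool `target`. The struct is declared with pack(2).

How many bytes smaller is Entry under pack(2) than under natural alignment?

natural layout:
  hp at 0 (size 2, align 2) → ends 2
  pad 2 to align 4 for id
  id at 4 (size 44, align 4) → ends 48
  x at 48 (size 4, align 4) → ends 52
  cooldown at 52 (size 1, align 1) → ends 53
  state at 53 (size 1, align 1) → ends 54
  ammo at 54 (size 2, align 2) → ends 56
  vx at 56 (size 2, align 2) → ends 58
  target at 58 (size 1, align 1) → ends 59
  tail pad 1 to reach multiple of 4
  total 60 bytes, alignment 4
packed(2) layout:
  hp at 0 (size 2, align 2) → ends 2
  id at 2 (size 44, align 2) → ends 46
  x at 46 (size 4, align 2) → ends 50
  cooldown at 50 (size 1, align 1) → ends 51
  state at 51 (size 1, align 1) → ends 52
  ammo at 52 (size 2, align 2) → ends 54
  vx at 54 (size 2, align 2) → ends 56
  target at 56 (size 1, align 1) → ends 57
  tail pad 1 to reach multiple of 2
  total 58 bytes, alignment 2
60 − 58 = 2

2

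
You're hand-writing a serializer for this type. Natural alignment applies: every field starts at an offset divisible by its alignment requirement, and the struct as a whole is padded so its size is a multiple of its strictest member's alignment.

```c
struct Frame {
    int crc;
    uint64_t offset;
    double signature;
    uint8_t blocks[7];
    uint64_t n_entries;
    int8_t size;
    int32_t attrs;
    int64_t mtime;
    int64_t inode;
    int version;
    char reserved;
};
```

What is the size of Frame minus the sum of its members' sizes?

0..4  crc  (4B, 4-aligned)
4..8  -- padding (4B)
8..16  offset  (8B, 8-aligned)
16..24  signature  (8B, 8-aligned)
24..31  blocks  (7B, 1-aligned)
31..32  -- padding (1B)
32..40  n_entries  (8B, 8-aligned)
40..41  size  (1B, 1-aligned)
41..44  -- padding (3B)
44..48  attrs  (4B, 4-aligned)
48..56  mtime  (8B, 8-aligned)
56..64  inode  (8B, 8-aligned)
64..68  version  (4B, 4-aligned)
68..69  reserved  (1B, 1-aligned)
69..72  -- tail padding (3B)
sizeof = 72, alignof = 8
data bytes 61, size 72 → padding 11

11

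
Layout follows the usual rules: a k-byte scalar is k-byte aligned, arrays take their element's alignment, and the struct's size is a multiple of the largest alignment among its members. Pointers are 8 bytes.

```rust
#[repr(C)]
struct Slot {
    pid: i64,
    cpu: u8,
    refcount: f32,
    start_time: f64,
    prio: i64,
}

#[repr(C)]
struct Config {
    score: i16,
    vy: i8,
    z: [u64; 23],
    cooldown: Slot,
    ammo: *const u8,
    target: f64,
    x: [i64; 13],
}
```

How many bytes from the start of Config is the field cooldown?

Slot: @0: pid [8B, align 8] → 8; @8: cpu [1B, align 1] → 9; +3 pad (align 4); @12: refcount [4B, align 4] → 16; @16: start_time [8B, align 8] → 24; @24: prio [8B, align 8] → 32; size 32, align 8
@0: score [2B, align 2] → 2
@2: vy [1B, align 1] → 3
+5 pad (align 8)
@8: z [184B, align 8] → 192
@192: cooldown [32B, align 8] → 224

192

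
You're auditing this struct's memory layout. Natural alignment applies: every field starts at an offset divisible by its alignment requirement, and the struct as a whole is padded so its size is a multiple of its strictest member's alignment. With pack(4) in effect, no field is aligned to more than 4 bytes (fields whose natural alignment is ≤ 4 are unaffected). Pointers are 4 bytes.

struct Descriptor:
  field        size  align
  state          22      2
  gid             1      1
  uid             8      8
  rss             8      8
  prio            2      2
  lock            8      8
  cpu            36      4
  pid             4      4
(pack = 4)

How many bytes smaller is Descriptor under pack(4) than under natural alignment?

4

natural layout:
  state at 0 (size 22, align 2) → ends 22
  gid at 22 (size 1, align 1) → ends 23
  pad 1 to align 8 for uid
  uid at 24 (size 8, align 8) → ends 32
  rss at 32 (size 8, align 8) → ends 40
  prio at 40 (size 2, align 2) → ends 42
  pad 6 to align 8 for lock
  lock at 48 (size 8, align 8) → ends 56
  cpu at 56 (size 36, align 4) → ends 92
  pid at 92 (size 4, align 4) → ends 96
  total 96 bytes, alignment 8
packed(4) layout:
  state at 0 (size 22, align 2) → ends 22
  gid at 22 (size 1, align 1) → ends 23
  pad 1 to align 4 for uid
  uid at 24 (size 8, align 4) → ends 32
  rss at 32 (size 8, align 4) → ends 40
  prio at 40 (size 2, align 2) → ends 42
  pad 2 to align 4 for lock
  lock at 44 (size 8, align 4) → ends 52
  cpu at 52 (size 36, align 4) → ends 88
  pid at 88 (size 4, align 4) → ends 92
  total 92 bytes, alignment 4
96 − 92 = 4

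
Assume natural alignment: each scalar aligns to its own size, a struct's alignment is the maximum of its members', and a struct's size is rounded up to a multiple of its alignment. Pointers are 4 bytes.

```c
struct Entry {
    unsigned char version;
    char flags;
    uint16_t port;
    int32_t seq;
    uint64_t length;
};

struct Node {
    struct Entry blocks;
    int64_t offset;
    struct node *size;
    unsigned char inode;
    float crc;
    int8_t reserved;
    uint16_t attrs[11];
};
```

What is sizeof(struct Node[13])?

832

Entry: @0: version [1B, align 1] → 1; @1: flags [1B, align 1] → 2; @2: port [2B, align 2] → 4; @4: seq [4B, align 4] → 8; @8: length [8B, align 8] → 16; size 16, align 8
@0: blocks [16B, align 8] → 16
@16: offset [8B, align 8] → 24
@24: size [4B, align 4] → 28
@28: inode [1B, align 1] → 29
+3 pad (align 4)
@32: crc [4B, align 4] → 36
@36: reserved [1B, align 1] → 37
+1 pad (align 2)
@38: attrs [22B, align 2] → 60
+4 tail pad (align 8)
size 64, align 8
array of 13: 13 × 64 = 832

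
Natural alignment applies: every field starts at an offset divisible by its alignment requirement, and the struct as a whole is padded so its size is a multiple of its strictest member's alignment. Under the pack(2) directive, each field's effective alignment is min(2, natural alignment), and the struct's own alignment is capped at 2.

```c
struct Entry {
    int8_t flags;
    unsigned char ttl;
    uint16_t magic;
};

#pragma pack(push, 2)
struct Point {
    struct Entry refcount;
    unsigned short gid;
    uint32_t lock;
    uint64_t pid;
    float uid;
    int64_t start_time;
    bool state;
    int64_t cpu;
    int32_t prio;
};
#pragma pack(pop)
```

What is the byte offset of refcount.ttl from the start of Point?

1

Entry: 0..1  flags  (1B, 1-aligned); 1..2  ttl  (1B, 1-aligned); 2..4  magic  (2B, 2-aligned); sizeof = 4, alignof = 2
0..4  refcount  (4B, 2-aligned)
within Entry: ttl at 1
0 + 1 = 1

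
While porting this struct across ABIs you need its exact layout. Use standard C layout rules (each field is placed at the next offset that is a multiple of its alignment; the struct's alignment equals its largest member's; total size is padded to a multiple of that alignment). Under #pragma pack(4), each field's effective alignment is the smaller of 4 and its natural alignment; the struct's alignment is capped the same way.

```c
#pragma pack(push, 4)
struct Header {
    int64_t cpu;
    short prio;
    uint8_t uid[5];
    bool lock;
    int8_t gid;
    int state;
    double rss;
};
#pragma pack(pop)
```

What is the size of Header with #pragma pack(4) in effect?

cpu at 0 (size 8, align 4) → ends 8
prio at 8 (size 2, align 2) → ends 10
uid at 10 (size 5, align 1) → ends 15
lock at 15 (size 1, align 1) → ends 16
gid at 16 (size 1, align 1) → ends 17
pad 3 to align 4 for state
state at 20 (size 4, align 4) → ends 24
rss at 24 (size 8, align 4) → ends 32
total 32 bytes, alignment 4

32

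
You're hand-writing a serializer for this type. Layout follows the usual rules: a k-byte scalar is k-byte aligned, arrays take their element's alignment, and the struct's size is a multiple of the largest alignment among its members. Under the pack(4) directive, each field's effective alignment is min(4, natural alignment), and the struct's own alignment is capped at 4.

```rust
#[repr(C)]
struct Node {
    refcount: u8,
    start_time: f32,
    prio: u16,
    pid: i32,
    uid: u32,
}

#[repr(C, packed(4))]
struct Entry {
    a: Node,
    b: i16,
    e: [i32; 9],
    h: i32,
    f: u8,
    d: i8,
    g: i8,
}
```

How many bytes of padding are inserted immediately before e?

Node: @0: refcount [1B, align 1] → 1; +3 pad (align 4); @4: start_time [4B, align 4] → 8; @8: prio [2B, align 2] → 10; +2 pad (align 4); @12: pid [4B, align 4] → 16; @16: uid [4B, align 4] → 20; size 20, align 4
@0: a [20B, align 4] → 20
@20: b [2B, align 2] → 22
+2 pad (align 4)
@24: e [36B, align 4] → 60

2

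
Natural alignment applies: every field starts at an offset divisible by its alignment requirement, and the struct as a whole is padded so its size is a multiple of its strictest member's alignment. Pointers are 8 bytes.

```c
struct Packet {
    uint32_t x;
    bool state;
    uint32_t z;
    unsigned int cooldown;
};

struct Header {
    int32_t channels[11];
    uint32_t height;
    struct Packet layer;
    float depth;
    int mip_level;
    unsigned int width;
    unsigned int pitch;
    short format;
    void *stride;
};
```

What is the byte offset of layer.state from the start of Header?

Packet: 0..4  x  (4B, 4-aligned); 4..5  state  (1B, 1-aligned); 5..8  -- padding (3B); 8..12  z  (4B, 4-aligned); 12..16  cooldown  (4B, 4-aligned); sizeof = 16, alignof = 4
0..44  channels  (44B, 4-aligned)
44..48  height  (4B, 4-aligned)
48..64  layer  (16B, 4-aligned)
within Packet: state at 4
48 + 4 = 52

52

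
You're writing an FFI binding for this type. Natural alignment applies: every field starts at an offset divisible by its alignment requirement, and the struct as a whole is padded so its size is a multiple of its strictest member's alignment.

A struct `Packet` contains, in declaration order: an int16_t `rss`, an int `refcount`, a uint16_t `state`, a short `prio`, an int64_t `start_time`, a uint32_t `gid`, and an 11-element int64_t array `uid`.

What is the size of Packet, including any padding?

0..2  rss  (2B, 2-aligned)
2..4  -- padding (2B)
4..8  refcount  (4B, 4-aligned)
8..10  state  (2B, 2-aligned)
10..12  prio  (2B, 2-aligned)
12..16  -- padding (4B)
16..24  start_time  (8B, 8-aligned)
24..28  gid  (4B, 4-aligned)
28..32  -- padding (4B)
32..120  uid  (88B, 8-aligned)
sizeof = 120, alignof = 8

120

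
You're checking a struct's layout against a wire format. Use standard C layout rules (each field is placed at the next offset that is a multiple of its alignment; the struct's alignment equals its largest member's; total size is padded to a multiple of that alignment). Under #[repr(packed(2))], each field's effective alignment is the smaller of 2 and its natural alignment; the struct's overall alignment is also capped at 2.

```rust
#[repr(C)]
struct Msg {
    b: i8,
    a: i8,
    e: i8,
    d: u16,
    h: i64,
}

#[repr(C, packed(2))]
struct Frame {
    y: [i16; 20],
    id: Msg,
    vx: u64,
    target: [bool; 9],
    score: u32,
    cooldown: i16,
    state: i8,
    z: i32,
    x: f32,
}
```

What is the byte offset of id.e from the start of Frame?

42

Msg: 0..1  b  (1B, 1-aligned); 1..2  a  (1B, 1-aligned); 2..3  e  (1B, 1-aligned); 3..4  -- padding (1B); 4..6  d  (2B, 2-aligned); 6..8  -- padding (2B); 8..16  h  (8B, 8-aligned); sizeof = 16, alignof = 8
0..40  y  (40B, 2-aligned)
40..56  id  (16B, 2-aligned)
within Msg: e at 2
40 + 2 = 42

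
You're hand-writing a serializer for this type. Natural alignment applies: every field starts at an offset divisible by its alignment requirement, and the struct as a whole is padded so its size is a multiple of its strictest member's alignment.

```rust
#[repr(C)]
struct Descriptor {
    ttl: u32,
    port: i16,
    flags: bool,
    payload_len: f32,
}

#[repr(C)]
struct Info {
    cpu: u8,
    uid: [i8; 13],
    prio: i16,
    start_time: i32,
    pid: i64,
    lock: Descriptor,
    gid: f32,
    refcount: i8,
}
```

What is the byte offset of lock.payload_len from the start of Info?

Descriptor: @0: ttl [4B, align 4] → 4; @4: port [2B, align 2] → 6; @6: flags [1B, align 1] → 7; +1 pad (align 4); @8: payload_len [4B, align 4] → 12; size 12, align 4
@0: cpu [1B, align 1] → 1
@1: uid [13B, align 1] → 14
@14: prio [2B, align 2] → 16
@16: start_time [4B, align 4] → 20
+4 pad (align 8)
@24: pid [8B, align 8] → 32
@32: lock [12B, align 4] → 44
within Descriptor: payload_len at 8
32 + 8 = 40

40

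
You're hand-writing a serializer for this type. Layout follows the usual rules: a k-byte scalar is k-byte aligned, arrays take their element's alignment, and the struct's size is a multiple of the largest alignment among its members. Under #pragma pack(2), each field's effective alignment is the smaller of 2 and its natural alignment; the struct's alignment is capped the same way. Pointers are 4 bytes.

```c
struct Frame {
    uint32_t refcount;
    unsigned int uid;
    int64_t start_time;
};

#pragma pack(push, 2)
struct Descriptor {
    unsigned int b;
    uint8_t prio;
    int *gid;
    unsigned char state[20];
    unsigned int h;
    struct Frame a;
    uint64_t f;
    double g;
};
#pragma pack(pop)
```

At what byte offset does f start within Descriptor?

Frame: refcount at 0 (size 4, align 4) → ends 4; uid at 4 (size 4, align 4) → ends 8; start_time at 8 (size 8, align 8) → ends 16; total 16 bytes, alignment 8
b at 0 (size 4, align 2) → ends 4
prio at 4 (size 1, align 1) → ends 5
pad 1 to align 2 for gid
gid at 6 (size 4, align 2) → ends 10
state at 10 (size 20, align 1) → ends 30
h at 30 (size 4, align 2) → ends 34
a at 34 (size 16, align 2) → ends 50
f at 50 (size 8, align 2) → ends 58

50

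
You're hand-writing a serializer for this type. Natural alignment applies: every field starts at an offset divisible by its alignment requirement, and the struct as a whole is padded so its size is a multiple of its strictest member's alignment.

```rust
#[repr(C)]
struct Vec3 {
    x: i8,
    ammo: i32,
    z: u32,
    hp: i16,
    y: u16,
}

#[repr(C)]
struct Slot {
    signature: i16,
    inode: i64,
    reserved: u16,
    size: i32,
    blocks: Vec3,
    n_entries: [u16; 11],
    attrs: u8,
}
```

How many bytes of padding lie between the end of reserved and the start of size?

2

Vec3: 0..1  x  (1B, 1-aligned); 1..4  -- padding (3B); 4..8  ammo  (4B, 4-aligned); 8..12  z  (4B, 4-aligned); 12..14  hp  (2B, 2-aligned); 14..16  y  (2B, 2-aligned); sizeof = 16, alignof = 4
0..2  signature  (2B, 2-aligned)
2..8  -- padding (6B)
8..16  inode  (8B, 8-aligned)
16..18  reserved  (2B, 2-aligned)
18..20  -- padding (2B)
20..24  size  (4B, 4-aligned)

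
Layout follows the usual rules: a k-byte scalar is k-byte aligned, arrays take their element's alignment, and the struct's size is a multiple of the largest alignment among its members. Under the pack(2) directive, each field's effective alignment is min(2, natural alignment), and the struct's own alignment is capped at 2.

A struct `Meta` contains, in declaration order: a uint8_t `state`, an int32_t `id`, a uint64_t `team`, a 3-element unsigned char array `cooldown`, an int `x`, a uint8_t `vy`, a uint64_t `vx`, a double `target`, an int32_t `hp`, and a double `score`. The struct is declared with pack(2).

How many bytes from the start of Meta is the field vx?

@0: state [1B, align 1] → 1
+1 pad (align 2)
@2: id [4B, align 2] → 6
@6: team [8B, align 2] → 14
@14: cooldown [3B, align 1] → 17
+1 pad (align 2)
@18: x [4B, align 2] → 22
@22: vy [1B, align 1] → 23
+1 pad (align 2)
@24: vx [8B, align 2] → 32

24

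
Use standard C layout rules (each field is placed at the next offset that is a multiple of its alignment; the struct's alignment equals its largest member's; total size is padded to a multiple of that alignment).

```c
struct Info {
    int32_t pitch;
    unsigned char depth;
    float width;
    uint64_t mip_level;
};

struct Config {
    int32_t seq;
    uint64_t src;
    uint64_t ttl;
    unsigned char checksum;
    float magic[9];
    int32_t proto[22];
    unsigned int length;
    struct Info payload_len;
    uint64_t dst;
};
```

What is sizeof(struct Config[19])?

Info: 0..4  pitch  (4B, 4-aligned); 4..5  depth  (1B, 1-aligned); 5..8  -- padding (3B); 8..12  width  (4B, 4-aligned); 12..16  -- padding (4B); 16..24  mip_level  (8B, 8-aligned); sizeof = 24, alignof = 8
0..4  seq  (4B, 4-aligned)
4..8  -- padding (4B)
8..16  src  (8B, 8-aligned)
16..24  ttl  (8B, 8-aligned)
24..25  checksum  (1B, 1-aligned)
25..28  -- padding (3B)
28..64  magic  (36B, 4-aligned)
64..152  proto  (88B, 4-aligned)
152..156  length  (4B, 4-aligned)
156..160  -- padding (4B)
160..184  payload_len  (24B, 8-aligned)
184..192  dst  (8B, 8-aligned)
sizeof = 192, alignof = 8
array of 19: 19 × 192 = 3648

3648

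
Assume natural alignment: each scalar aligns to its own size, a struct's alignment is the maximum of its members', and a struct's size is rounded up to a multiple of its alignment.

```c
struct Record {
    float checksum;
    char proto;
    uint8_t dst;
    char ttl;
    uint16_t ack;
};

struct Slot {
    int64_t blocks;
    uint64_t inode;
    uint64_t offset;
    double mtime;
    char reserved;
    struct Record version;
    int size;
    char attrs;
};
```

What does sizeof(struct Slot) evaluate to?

56

Record: @0: checksum [4B, align 4] → 4; @4: proto [1B, align 1] → 5; @5: dst [1B, align 1] → 6; @6: ttl [1B, align 1] → 7; +1 pad (align 2); @8: ack [2B, align 2] → 10; +2 tail pad (align 4); size 12, align 4
@0: blocks [8B, align 8] → 8
@8: inode [8B, align 8] → 16
@16: offset [8B, align 8] → 24
@24: mtime [8B, align 8] → 32
@32: reserved [1B, align 1] → 33
+3 pad (align 4)
@36: version [12B, align 4] → 48
@48: size [4B, align 4] → 52
@52: attrs [1B, align 1] → 53
+3 tail pad (align 8)
size 56, align 8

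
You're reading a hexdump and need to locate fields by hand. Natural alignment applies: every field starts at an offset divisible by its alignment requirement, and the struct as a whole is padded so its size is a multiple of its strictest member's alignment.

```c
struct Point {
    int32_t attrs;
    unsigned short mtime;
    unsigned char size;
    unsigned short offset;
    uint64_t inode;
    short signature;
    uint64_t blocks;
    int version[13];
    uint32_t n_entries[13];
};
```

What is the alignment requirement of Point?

member alignments: attrs=4, mtime=2, size=1, offset=2, inode=8, signature=2, blocks=8, version=4, n_entries=4
max = 8

8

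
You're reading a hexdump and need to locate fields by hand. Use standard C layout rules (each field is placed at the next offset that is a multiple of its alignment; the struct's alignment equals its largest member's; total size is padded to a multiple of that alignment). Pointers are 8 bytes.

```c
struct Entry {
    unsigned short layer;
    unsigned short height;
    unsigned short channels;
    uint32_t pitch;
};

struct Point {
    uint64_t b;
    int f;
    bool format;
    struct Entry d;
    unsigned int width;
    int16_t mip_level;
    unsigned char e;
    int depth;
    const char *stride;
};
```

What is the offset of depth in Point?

Entry: 0..2  layer  (2B, 2-aligned); 2..4  height  (2B, 2-aligned); 4..6  channels  (2B, 2-aligned); 6..8  -- padding (2B); 8..12  pitch  (4B, 4-aligned); sizeof = 12, alignof = 4
0..8  b  (8B, 8-aligned)
8..12  f  (4B, 4-aligned)
12..13  format  (1B, 1-aligned)
13..16  -- padding (3B)
16..28  d  (12B, 4-aligned)
28..32  width  (4B, 4-aligned)
32..34  mip_level  (2B, 2-aligned)
34..35  e  (1B, 1-aligned)
35..36  -- padding (1B)
36..40  depth  (4B, 4-aligned)

36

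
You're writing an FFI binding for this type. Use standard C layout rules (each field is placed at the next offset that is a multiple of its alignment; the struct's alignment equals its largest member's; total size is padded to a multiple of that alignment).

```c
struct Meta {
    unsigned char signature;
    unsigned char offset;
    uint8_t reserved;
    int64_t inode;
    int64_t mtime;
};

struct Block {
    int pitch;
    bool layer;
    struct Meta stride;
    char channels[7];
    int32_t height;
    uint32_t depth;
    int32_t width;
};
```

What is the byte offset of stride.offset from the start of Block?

Meta: 0..1  signature  (1B, 1-aligned); 1..2  offset  (1B, 1-aligned); 2..3  reserved  (1B, 1-aligned); 3..8  -- padding (5B); 8..16  inode  (8B, 8-aligned); 16..24  mtime  (8B, 8-aligned); sizeof = 24, alignof = 8
0..4  pitch  (4B, 4-aligned)
4..5  layer  (1B, 1-aligned)
5..8  -- padding (3B)
8..32  stride  (24B, 8-aligned)
within Meta: offset at 1
8 + 1 = 9

9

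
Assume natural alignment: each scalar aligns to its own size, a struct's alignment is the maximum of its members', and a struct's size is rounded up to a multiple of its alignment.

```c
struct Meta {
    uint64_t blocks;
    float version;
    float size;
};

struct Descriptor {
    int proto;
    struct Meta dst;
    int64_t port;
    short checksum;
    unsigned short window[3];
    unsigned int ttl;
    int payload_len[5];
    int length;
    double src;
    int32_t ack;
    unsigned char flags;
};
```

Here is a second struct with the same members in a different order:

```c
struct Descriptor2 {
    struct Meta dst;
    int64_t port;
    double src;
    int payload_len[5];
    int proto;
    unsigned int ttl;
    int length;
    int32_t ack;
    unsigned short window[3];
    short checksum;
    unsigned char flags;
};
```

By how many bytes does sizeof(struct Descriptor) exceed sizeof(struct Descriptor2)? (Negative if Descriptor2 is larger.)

8

Meta: @0: blocks [8B, align 8] → 8; @8: version [4B, align 4] → 12; @12: size [4B, align 4] → 16; size 16, align 8
@0: proto [4B, align 4] → 4
+4 pad (align 8)
@8: dst [16B, align 8] → 24
@24: port [8B, align 8] → 32
@32: checksum [2B, align 2] → 34
@34: window [6B, align 2] → 40
@40: ttl [4B, align 4] → 44
@44: payload_len [20B, align 4] → 64
@64: length [4B, align 4] → 68
+4 pad (align 8)
@72: src [8B, align 8] → 80
@80: ack [4B, align 4] → 84
@84: flags [1B, align 1] → 85
+3 tail pad (align 8)
size 88, align 8
— Descriptor2 —
@0: dst [16B, align 8] → 16
@16: port [8B, align 8] → 24
@24: src [8B, align 8] → 32
@32: payload_len [20B, align 4] → 52
@52: proto [4B, align 4] → 56
@56: ttl [4B, align 4] → 60
@60: length [4B, align 4] → 64
@64: ack [4B, align 4] → 68
@68: window [6B, align 2] → 74
@74: checksum [2B, align 2] → 76
@76: flags [1B, align 1] → 77
+3 tail pad (align 8)
size 80, align 8
88 − 80 = 8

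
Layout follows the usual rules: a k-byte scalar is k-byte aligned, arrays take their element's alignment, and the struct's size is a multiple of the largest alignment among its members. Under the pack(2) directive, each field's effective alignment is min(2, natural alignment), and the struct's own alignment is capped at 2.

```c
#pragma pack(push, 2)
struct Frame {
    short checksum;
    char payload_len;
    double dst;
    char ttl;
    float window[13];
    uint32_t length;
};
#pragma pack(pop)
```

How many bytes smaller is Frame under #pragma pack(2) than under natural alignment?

natural layout:
  checksum at 0 (size 2, align 2) → ends 2
  payload_len at 2 (size 1, align 1) → ends 3
  pad 5 to align 8 for dst
  dst at 8 (size 8, align 8) → ends 16
  ttl at 16 (size 1, align 1) → ends 17
  pad 3 to align 4 for window
  window at 20 (size 52, align 4) → ends 72
  length at 72 (size 4, align 4) → ends 76
  tail pad 4 to reach multiple of 8
  total 80 bytes, alignment 8
packed(2) layout:
  checksum at 0 (size 2, align 2) → ends 2
  payload_len at 2 (size 1, align 1) → ends 3
  pad 1 to align 2 for dst
  dst at 4 (size 8, align 2) → ends 12
  ttl at 12 (size 1, align 1) → ends 13
  pad 1 to align 2 for window
  window at 14 (size 52, align 2) → ends 66
  length at 66 (size 4, align 2) → ends 70
  total 70 bytes, alignment 2
80 − 70 = 10

10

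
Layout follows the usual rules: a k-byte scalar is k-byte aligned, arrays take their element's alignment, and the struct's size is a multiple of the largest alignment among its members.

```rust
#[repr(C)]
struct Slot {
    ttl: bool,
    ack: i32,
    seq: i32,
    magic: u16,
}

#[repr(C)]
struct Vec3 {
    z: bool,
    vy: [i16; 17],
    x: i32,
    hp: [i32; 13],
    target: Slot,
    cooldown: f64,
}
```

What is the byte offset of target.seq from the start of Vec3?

Slot: ttl at 0 (size 1, align 1) → ends 1; pad 3 to align 4 for ack; ack at 4 (size 4, align 4) → ends 8; seq at 8 (size 4, align 4) → ends 12; magic at 12 (size 2, align 2) → ends 14; tail pad 2 to reach multiple of 4; total 16 bytes, alignment 4
z at 0 (size 1, align 1) → ends 1
pad 1 to align 2 for vy
vy at 2 (size 34, align 2) → ends 36
x at 36 (size 4, align 4) → ends 40
hp at 40 (size 52, align 4) → ends 92
target at 92 (size 16, align 4) → ends 108
within Slot: seq at 8
92 + 8 = 100

100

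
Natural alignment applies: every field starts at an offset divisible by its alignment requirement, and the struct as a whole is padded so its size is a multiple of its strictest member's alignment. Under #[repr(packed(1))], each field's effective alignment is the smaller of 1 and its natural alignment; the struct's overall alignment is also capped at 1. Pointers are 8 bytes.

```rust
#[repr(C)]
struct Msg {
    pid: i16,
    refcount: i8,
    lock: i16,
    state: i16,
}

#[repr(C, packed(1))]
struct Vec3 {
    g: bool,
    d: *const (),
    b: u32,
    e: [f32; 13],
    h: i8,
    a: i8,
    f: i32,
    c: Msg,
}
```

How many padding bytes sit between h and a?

Msg: pid at 0 (size 2, align 2) → ends 2; refcount at 2 (size 1, align 1) → ends 3; pad 1 to align 2 for lock; lock at 4 (size 2, align 2) → ends 6; state at 6 (size 2, align 2) → ends 8; total 8 bytes, alignment 2
g at 0 (size 1, align 1) → ends 1
d at 1 (size 8, align 1) → ends 9
b at 9 (size 4, align 1) → ends 13
e at 13 (size 52, align 1) → ends 65
h at 65 (size 1, align 1) → ends 66
a at 66 (size 1, align 1) → ends 67

0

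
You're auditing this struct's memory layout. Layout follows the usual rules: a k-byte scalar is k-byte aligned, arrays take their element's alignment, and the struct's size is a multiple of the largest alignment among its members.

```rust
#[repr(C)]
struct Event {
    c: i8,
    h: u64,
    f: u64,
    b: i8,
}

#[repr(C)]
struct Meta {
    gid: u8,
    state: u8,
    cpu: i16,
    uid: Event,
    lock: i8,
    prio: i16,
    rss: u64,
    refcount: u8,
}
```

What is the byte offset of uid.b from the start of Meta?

Event: @0: c [1B, align 1] → 1; +7 pad (align 8); @8: h [8B, align 8] → 16; @16: f [8B, align 8] → 24; @24: b [1B, align 1] → 25; +7 tail pad (align 8); size 32, align 8
@0: gid [1B, align 1] → 1
@1: state [1B, align 1] → 2
@2: cpu [2B, align 2] → 4
+4 pad (align 8)
@8: uid [32B, align 8] → 40
within Event: b at 24
8 + 24 = 32

32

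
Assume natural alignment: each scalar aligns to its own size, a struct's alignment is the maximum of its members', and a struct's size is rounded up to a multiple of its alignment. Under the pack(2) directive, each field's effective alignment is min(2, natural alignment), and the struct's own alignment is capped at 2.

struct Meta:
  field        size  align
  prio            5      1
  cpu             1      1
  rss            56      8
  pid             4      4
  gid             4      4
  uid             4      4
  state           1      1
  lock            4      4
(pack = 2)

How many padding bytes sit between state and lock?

0..5  prio  (5B, 1-aligned)
5..6  cpu  (1B, 1-aligned)
6..62  rss  (56B, 2-aligned)
62..66  pid  (4B, 2-aligned)
66..70  gid  (4B, 2-aligned)
70..74  uid  (4B, 2-aligned)
74..75  state  (1B, 1-aligned)
75..76  -- padding (1B)
76..80  lock  (4B, 2-aligned)

1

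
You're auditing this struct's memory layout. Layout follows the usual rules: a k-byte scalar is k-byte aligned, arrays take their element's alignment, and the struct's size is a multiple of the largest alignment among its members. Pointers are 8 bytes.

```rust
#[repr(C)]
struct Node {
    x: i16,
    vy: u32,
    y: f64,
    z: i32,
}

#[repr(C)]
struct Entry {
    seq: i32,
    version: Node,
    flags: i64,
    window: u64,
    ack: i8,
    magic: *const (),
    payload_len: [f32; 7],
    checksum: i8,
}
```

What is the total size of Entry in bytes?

96

Node: 0..2  x  (2B, 2-aligned); 2..4  -- padding (2B); 4..8  vy  (4B, 4-aligned); 8..16  y  (8B, 8-aligned); 16..20  z  (4B, 4-aligned); 20..24  -- tail padding (4B); sizeof = 24, alignof = 8
0..4  seq  (4B, 4-aligned)
4..8  -- padding (4B)
8..32  version  (24B, 8-aligned)
32..40  flags  (8B, 8-aligned)
40..48  window  (8B, 8-aligned)
48..49  ack  (1B, 1-aligned)
49..56  -- padding (7B)
56..64  magic  (8B, 8-aligned)
64..92  payload_len  (28B, 4-aligned)
92..93  checksum  (1B, 1-aligned)
93..96  -- tail padding (3B)
sizeof = 96, alignof = 8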